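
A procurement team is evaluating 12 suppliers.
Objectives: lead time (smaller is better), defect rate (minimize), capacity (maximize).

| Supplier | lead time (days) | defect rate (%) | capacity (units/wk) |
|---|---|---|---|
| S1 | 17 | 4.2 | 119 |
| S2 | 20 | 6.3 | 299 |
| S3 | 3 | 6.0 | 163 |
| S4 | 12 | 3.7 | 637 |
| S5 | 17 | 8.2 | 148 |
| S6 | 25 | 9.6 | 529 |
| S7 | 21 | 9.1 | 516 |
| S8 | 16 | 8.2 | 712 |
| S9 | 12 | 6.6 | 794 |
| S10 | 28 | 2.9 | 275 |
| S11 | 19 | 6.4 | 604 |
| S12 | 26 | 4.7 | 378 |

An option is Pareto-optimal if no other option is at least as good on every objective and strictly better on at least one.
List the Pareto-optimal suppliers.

S1: dominated by S4 (lead time 12≤17, defect rate 3.7≤4.2, capacity 637≥119).
S2: dominated by S4 (lead time 12≤20, defect rate 3.7≤6.3, capacity 637≥299).
S3: not dominated (best lead time).
S4: not dominated.
S5: dominated by S3 (lead time 3≤17, defect rate 6.0≤8.2, capacity 163≥148).
S6: dominated by S4 (lead time 12≤25, defect rate 3.7≤9.6, capacity 637≥529).
S7: dominated by S4 (lead time 12≤21, defect rate 3.7≤9.1, capacity 637≥516).
S8: dominated by S9 (lead time 12≤16, defect rate 6.6≤8.2, capacity 794≥712).
S9: not dominated (best capacity).
S10: not dominated (best defect rate).
S11: dominated by S4 (lead time 12≤19, defect rate 3.7≤6.4, capacity 637≥604).
S12: dominated by S4 (lead time 12≤26, defect rate 3.7≤4.7, capacity 637≥378).

S3, S4, S9, S10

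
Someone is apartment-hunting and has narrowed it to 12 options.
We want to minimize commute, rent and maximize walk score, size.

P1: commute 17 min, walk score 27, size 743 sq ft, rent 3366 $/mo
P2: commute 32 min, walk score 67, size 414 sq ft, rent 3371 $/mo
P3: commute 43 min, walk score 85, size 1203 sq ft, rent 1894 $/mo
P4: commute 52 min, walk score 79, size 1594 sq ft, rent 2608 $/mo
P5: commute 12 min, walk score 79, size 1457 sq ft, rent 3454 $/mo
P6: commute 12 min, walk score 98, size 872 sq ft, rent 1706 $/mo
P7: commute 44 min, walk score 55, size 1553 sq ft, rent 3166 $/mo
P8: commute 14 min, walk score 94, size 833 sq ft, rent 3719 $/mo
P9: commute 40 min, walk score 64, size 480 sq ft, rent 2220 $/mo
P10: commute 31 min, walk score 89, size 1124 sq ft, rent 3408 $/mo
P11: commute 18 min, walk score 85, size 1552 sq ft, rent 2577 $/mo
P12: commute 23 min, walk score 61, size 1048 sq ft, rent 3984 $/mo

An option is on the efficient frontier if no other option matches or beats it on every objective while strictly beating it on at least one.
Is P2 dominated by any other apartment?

P6 vs P2: commute 12≤32, walk score 98≥67, size 872≥414, rent 1706≤3371 — P6 is at least as good on every objective and strictly better on at least one, so P6 dominates P2.

Yes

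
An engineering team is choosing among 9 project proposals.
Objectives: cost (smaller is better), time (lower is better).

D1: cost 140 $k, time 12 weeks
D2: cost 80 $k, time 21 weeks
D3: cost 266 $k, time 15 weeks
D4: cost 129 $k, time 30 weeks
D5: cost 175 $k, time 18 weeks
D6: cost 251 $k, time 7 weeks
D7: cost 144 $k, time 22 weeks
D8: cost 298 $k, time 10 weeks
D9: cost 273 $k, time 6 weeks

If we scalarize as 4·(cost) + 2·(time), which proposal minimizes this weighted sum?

D2

D1: 4·140 + 2·12 = 584
D2: 4·80 + 2·21 = 362
D3: 4·266 + 2·15 = 1094
D4: 4·129 + 2·30 = 576
D5: 4·175 + 2·18 = 736
D6: 4·251 + 2·7 = 1018
D7: 4·144 + 2·22 = 620
D8: 4·298 + 2·10 = 1212
D9: 4·273 + 2·6 = 1104
Lowest: D2 at 362.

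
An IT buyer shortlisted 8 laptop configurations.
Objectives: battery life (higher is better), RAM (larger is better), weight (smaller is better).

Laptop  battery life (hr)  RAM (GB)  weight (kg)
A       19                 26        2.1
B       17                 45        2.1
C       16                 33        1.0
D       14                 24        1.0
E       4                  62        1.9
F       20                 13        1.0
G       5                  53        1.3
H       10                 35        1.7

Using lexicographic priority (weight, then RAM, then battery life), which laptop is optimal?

C

First minimize weight: best is 1.0, kept {C, D, F}.
Then maximize RAM: best is 33, kept {C}.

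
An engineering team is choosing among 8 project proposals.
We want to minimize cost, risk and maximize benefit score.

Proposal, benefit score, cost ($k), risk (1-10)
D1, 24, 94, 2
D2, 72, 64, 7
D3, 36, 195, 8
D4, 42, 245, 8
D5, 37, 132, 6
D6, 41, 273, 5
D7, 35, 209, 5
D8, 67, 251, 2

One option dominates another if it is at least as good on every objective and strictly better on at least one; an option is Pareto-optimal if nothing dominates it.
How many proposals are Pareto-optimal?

5

D1: not dominated.
D2: not dominated (best benefit score).
D3: dominated by D2 (benefit score 72≥36, cost 64≤195, risk 7≤8).
D4: dominated by D2 (benefit score 72≥42, cost 64≤245, risk 7≤8).
D5: not dominated.
D6: dominated by D8 (benefit score 67≥41, cost 251≤273, risk 2≤5).
D7: not dominated.
D8: not dominated.
Pareto-optimal: D1, D2, D5, D7, D8 → 5.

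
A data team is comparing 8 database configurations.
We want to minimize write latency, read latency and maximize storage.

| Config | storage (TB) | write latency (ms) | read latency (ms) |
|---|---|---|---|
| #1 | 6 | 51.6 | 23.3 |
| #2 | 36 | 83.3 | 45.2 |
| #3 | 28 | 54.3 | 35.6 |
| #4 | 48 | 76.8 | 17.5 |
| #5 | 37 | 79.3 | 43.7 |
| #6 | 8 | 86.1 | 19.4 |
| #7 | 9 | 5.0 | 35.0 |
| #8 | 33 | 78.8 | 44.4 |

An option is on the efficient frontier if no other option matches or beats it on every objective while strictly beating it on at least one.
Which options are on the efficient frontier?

#1: not dominated.
#2: dominated by #4 (storage 48≥36, write latency 76.8≤83.3, read latency 17.5≤45.2).
#3: not dominated.
#4: not dominated (best storage).
#5: dominated by #4 (storage 48≥37, write latency 76.8≤79.3, read latency 17.5≤43.7).
#6: dominated by #4 (storage 48≥8, write latency 76.8≤86.1, read latency 17.5≤19.4).
#7: not dominated (best write latency).
#8: dominated by #4 (storage 48≥33, write latency 76.8≤78.8, read latency 17.5≤44.4).

#1, #3, #4, #7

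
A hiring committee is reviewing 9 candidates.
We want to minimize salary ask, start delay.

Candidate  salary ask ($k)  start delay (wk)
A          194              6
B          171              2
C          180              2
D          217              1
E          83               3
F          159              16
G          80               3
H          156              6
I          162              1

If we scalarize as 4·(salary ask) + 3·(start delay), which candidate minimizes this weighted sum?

A: 4·194 + 3·6 = 794
B: 4·171 + 3·2 = 690
C: 4·180 + 3·2 = 726
D: 4·217 + 3·1 = 871
E: 4·83 + 3·3 = 341
F: 4·159 + 3·16 = 684
G: 4·80 + 3·3 = 329
H: 4·156 + 3·6 = 642
I: 4·162 + 3·1 = 651
Lowest: G at 329.

G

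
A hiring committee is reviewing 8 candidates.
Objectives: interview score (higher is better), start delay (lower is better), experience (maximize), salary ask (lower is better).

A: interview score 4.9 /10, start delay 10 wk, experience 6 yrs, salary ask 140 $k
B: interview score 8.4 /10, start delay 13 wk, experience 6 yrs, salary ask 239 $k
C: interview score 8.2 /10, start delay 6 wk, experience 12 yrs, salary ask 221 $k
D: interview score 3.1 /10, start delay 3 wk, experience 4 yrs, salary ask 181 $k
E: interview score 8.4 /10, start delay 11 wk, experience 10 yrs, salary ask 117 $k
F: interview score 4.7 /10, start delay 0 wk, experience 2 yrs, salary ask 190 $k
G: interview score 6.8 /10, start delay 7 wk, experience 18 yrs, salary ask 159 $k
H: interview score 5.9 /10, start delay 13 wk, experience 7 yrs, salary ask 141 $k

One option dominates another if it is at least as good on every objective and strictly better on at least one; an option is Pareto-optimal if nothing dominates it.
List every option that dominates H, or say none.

E: interview score 8.4≥5.9, start delay 11≤13, experience 10≥7, salary ask 117≤141 — dominates H.
Others (A, B, C, D, F, G) are each worse than H on at least one objective.

E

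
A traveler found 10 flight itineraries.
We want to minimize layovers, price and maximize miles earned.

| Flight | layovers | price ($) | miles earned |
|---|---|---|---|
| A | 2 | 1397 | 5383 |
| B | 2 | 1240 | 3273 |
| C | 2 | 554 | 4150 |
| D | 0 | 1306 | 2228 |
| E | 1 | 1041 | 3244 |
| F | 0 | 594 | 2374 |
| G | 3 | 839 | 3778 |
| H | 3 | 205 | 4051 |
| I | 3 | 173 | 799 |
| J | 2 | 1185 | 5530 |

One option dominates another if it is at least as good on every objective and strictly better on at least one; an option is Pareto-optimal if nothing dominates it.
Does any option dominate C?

A: worse on price (1397 vs 554).
B: worse on price (1240 vs 554).
D: worse on price (1306 vs 554).
E: worse on price (1041 vs 554).
F: worse on price (594 vs 554).
G: worse on layovers (3 vs 2).
H: worse on layovers (3 vs 2).
I: worse on layovers (3 vs 2).
J: worse on price (1185 vs 554).
No option is at least as good as C on every objective and strictly better on one.

No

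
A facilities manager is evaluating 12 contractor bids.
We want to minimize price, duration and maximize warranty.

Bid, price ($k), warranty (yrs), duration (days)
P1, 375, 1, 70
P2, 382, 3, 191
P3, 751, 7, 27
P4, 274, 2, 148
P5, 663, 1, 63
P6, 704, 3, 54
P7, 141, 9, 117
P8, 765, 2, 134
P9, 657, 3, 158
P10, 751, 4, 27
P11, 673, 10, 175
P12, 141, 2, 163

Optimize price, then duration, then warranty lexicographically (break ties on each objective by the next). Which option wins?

First minimize price: best is 141, kept {P7, P12}.
Then minimize duration: best is 117, kept {P7}.

P7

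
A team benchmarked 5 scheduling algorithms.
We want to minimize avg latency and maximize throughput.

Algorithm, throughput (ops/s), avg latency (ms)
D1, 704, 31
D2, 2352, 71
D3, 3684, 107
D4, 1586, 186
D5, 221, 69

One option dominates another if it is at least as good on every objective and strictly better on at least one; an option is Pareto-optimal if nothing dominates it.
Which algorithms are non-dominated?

D1: not dominated (best avg latency).
D2: not dominated.
D3: not dominated (best throughput).
D4: dominated by D2 (throughput 2352≥1586, avg latency 71≤186).
D5: dominated by D1 (throughput 704≥221, avg latency 31≤69).

D1, D2, D3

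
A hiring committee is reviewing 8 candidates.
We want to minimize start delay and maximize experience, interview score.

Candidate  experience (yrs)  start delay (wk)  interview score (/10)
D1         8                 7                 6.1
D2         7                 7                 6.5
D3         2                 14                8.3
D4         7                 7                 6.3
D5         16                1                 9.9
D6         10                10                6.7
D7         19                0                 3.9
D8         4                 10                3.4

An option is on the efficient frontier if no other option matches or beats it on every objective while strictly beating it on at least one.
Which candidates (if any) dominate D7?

none

D1: worse on experience (8 vs 19).
D2: worse on experience (7 vs 19).
D3: worse on experience (2 vs 19).
D4: worse on experience (7 vs 19).
D5: worse on experience (16 vs 19).
D6: worse on experience (10 vs 19).
D8: worse on experience (4 vs 19).
No option dominates D7.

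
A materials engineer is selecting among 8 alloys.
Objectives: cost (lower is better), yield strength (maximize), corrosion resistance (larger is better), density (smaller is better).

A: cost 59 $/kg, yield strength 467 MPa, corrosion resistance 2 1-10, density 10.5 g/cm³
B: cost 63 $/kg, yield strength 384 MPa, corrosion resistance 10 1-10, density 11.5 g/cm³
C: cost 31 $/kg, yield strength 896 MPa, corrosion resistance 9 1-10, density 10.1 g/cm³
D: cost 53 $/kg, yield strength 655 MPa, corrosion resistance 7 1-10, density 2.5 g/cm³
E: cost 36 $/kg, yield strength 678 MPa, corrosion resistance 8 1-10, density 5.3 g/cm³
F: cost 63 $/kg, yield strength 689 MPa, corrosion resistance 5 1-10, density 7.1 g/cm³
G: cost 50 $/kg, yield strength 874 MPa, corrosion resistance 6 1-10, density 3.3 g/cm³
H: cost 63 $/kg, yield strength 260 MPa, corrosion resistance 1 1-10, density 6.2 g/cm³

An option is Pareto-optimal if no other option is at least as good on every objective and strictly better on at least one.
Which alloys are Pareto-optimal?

B, C, D, E, G

A: dominated by C (cost 31≤59, yield strength 896≥467, corrosion resistance 9≥2, density 10.1≤10.5).
B: not dominated (best corrosion resistance).
C: not dominated (best cost).
D: not dominated (best density).
E: not dominated.
F: dominated by G (cost 50≤63, yield strength 874≥689, corrosion resistance 6≥5, density 3.3≤7.1).
G: not dominated.
H: dominated by D (cost 53≤63, yield strength 655≥260, corrosion resistance 7≥1, density 2.5≤6.2).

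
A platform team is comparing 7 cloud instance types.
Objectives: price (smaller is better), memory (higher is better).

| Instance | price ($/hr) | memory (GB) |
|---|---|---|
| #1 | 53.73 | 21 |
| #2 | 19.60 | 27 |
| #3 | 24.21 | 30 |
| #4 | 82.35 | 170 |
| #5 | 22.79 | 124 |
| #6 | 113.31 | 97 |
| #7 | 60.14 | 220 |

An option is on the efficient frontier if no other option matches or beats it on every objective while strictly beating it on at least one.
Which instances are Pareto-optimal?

#2, #5, #7

#1: dominated by #2 (price 19.60≤53.73, memory 27≥21).
#2: not dominated (best price).
#3: dominated by #5 (price 22.79≤24.21, memory 124≥30).
#4: dominated by #7 (price 60.14≤82.35, memory 220≥170).
#5: not dominated.
#6: dominated by #4 (price 82.35≤113.31, memory 170≥97).
#7: not dominated (best memory).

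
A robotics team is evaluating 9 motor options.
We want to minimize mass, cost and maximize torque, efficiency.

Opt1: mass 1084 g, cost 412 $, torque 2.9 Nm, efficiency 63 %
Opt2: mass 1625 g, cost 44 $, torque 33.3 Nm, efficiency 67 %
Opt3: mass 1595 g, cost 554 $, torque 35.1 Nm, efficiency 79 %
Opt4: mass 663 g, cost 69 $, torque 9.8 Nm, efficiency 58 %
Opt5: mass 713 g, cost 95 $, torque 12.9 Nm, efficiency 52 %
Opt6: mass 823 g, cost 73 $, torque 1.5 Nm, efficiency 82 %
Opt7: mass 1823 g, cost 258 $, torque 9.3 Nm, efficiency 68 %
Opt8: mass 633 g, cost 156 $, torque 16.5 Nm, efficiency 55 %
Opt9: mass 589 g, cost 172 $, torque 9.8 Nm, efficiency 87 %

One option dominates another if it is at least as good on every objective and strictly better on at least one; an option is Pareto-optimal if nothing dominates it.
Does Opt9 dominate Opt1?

Yes

Opt9 vs Opt1: mass 589≤1084, cost 172≤412, torque 9.8≥2.9, efficiency 87≥63 — Opt9 is at least as good on every objective with at least one strict improvement.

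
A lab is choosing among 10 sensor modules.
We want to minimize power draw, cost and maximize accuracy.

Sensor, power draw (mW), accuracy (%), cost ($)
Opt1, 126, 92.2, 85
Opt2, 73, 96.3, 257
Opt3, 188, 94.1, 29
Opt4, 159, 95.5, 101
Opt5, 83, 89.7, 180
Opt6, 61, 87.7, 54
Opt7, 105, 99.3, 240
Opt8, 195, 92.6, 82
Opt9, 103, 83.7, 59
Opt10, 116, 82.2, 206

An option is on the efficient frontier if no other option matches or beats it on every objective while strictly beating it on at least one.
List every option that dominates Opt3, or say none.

Opt1: worse on accuracy (92.2 vs 94.1).
Opt2: worse on cost (257 vs 29).
Opt4: worse on cost (101 vs 29).
Opt5: worse on accuracy (89.7 vs 94.1).
Opt6: worse on accuracy (87.7 vs 94.1).
Opt7: worse on cost (240 vs 29).
Opt8: worse on power draw (195 vs 188).
Opt9: worse on accuracy (83.7 vs 94.1).
Opt10: worse on accuracy (82.2 vs 94.1).
No option dominates Opt3.

none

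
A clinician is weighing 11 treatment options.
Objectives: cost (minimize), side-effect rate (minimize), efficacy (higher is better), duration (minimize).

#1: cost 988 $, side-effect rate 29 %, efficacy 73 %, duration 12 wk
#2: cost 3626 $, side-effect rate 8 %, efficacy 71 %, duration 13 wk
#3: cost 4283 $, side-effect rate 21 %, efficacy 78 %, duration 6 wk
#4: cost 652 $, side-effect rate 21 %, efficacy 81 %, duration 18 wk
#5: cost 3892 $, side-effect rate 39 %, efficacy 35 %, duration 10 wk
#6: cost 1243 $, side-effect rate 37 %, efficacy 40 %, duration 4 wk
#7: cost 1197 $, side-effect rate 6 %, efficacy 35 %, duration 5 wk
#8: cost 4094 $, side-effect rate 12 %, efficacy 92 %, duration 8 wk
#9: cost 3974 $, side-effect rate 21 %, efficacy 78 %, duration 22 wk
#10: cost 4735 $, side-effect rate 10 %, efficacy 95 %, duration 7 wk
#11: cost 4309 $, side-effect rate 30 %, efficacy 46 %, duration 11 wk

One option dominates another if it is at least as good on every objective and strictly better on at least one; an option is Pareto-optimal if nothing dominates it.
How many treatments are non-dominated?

8

#1: not dominated.
#2: not dominated.
#3: not dominated.
#4: not dominated (best cost).
#5: dominated by #6 (cost 1243≤3892, side-effect rate 37≤39, efficacy 40≥35, duration 4≤10).
#6: not dominated (best duration).
#7: not dominated (best side-effect rate).
#8: not dominated.
#9: dominated by #4 (cost 652≤3974, side-effect rate 21≤21, efficacy 81≥78, duration 18≤22).
#10: not dominated (best efficacy).
#11: dominated by #3 (cost 4283≤4309, side-effect rate 21≤30, efficacy 78≥46, duration 6≤11).
Pareto-optimal: #1, #2, #3, #4, #6, #7, #8, #10 → 8.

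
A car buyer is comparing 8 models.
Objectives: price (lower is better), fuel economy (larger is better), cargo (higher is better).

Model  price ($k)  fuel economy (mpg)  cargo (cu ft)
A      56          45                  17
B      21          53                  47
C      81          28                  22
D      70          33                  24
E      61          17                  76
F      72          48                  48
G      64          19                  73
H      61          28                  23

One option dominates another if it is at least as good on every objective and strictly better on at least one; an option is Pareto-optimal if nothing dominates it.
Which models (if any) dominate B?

none

A: worse on price (56 vs 21).
C: worse on price (81 vs 21).
D: worse on price (70 vs 21).
E: worse on price (61 vs 21).
F: worse on price (72 vs 21).
G: worse on price (64 vs 21).
H: worse on price (61 vs 21).
No option dominates B.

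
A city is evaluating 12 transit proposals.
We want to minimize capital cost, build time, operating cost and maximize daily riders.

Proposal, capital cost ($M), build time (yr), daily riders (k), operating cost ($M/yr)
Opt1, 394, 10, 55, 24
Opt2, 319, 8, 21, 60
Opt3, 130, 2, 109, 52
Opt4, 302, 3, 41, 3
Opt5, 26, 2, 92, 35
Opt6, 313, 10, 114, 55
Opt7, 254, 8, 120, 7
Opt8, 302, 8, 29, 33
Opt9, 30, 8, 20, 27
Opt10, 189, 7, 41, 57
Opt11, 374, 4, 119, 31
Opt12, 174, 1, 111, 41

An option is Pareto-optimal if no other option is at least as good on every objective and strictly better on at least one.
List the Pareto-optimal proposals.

Opt1: dominated by Opt7 (capital cost 254≤394, build time 8≤10, daily riders 120≥55, operating cost 7≤24).
Opt2: dominated by Opt3 (capital cost 130≤319, build time 2≤8, daily riders 109≥21, operating cost 52≤60).
Opt3: not dominated.
Opt4: not dominated (best operating cost).
Opt5: not dominated (best capital cost).
Opt6: dominated by Opt7 (capital cost 254≤313, build time 8≤10, daily riders 120≥114, operating cost 7≤55).
Opt7: not dominated (best daily riders).
Opt8: dominated by Opt4 (capital cost 302≤302, build time 3≤8, daily riders 41≥29, operating cost 3≤33).
Opt9: not dominated.
Opt10: dominated by Opt3 (capital cost 130≤189, build time 2≤7, daily riders 109≥41, operating cost 52≤57).
Opt11: not dominated.
Opt12: not dominated (best build time).

Opt3, Opt4, Opt5, Opt7, Opt9, Opt11, Opt12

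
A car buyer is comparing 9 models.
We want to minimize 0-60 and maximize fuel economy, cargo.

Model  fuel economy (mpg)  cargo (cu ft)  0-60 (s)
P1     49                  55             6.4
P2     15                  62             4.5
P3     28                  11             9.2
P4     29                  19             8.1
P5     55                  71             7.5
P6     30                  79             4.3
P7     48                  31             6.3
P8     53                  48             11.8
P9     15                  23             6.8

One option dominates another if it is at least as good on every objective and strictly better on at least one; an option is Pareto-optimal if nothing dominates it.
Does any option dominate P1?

No

P2: worse on fuel economy (15 vs 49).
P3: worse on fuel economy (28 vs 49).
P4: worse on fuel economy (29 vs 49).
P5: worse on 0-60 (7.5 vs 6.4).
P6: worse on fuel economy (30 vs 49).
P7: worse on fuel economy (48 vs 49).
P8: worse on cargo (48 vs 55).
P9: worse on fuel economy (15 vs 49).
No option is at least as good as P1 on every objective and strictly better on one.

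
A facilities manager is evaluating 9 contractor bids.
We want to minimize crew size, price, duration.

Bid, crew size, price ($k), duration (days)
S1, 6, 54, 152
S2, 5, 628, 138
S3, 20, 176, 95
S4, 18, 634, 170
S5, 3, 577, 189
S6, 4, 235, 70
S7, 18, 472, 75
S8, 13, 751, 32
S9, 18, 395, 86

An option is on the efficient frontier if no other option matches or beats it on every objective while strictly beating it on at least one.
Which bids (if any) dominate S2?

S6

S6: crew size 4≤5, price 235≤628, duration 70≤138 — dominates S2.
Others (S1, S3, S4, S5, S7, S8, S9) are each worse than S2 on at least one objective.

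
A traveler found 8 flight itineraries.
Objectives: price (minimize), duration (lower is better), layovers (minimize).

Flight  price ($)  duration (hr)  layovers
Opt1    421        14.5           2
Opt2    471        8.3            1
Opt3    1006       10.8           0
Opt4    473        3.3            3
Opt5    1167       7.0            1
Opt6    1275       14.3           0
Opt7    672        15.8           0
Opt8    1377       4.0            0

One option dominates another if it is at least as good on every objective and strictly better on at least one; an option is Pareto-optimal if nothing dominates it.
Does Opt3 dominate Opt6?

Yes

Opt3 vs Opt6: price 1006≤1275, duration 10.8≤14.3, layovers 0≤0 — Opt3 is at least as good on every objective with at least one strict improvement.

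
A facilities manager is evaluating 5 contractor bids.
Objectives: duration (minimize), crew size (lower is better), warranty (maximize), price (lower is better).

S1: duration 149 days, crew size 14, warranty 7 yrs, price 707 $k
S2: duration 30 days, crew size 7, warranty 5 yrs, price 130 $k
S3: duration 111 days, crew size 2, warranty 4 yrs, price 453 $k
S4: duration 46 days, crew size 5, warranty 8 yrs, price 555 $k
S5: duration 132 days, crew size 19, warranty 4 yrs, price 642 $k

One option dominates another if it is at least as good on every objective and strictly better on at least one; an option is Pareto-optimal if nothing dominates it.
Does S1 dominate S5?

No

S1 vs S5: S1 is worse on duration (149 vs 132), so it does not dominate S5.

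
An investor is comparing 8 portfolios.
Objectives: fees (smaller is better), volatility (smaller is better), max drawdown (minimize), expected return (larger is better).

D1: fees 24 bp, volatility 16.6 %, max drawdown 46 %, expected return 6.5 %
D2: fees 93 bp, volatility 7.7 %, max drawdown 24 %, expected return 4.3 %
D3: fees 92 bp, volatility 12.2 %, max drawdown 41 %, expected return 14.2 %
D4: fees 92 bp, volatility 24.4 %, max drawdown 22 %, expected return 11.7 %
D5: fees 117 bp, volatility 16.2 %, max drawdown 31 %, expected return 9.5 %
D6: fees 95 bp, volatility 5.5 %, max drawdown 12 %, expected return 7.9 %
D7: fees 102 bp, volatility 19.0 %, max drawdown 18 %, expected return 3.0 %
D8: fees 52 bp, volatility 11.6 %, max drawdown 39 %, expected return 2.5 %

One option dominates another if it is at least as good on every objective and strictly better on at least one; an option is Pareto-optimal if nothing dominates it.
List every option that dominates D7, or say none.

D6: fees 95≤102, volatility 5.5≤19.0, max drawdown 12≤18, expected return 7.9≥3.0 — dominates D7.
Others (D1, D2, D3, D4, D5, D8) are each worse than D7 on at least one objective.

D6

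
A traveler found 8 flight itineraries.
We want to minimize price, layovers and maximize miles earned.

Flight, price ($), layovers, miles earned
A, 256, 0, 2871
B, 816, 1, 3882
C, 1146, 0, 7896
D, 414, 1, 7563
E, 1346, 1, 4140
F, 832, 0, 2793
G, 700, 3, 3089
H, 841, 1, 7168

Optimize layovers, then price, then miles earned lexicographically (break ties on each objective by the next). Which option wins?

First minimize layovers: best is 0, kept {A, C, F}.
Then minimize price: best is 256, kept {A}.

A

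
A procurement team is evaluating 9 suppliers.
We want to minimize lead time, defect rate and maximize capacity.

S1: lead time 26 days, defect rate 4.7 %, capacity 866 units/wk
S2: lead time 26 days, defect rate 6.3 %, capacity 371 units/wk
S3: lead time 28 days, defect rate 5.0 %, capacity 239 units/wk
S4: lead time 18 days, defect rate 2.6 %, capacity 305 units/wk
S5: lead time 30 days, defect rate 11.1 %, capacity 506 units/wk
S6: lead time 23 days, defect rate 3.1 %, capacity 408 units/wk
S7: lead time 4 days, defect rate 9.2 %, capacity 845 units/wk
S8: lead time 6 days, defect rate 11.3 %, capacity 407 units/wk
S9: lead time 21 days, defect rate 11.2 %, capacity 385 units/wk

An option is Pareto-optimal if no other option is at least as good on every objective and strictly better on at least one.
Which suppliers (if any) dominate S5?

S1: lead time 26≤30, defect rate 4.7≤11.1, capacity 866≥506 — dominates S5.
S7: lead time 4≤30, defect rate 9.2≤11.1, capacity 845≥506 — dominates S5.
Others (S2, S3, S4, S6, S8, S9) are each worse than S5 on at least one objective.

S1, S7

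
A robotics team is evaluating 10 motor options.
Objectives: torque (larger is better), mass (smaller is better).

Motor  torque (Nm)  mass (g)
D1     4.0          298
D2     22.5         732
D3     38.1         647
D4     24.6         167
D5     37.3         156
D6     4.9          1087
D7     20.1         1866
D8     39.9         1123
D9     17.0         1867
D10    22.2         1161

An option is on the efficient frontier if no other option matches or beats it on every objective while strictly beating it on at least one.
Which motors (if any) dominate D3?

none

D1: worse on torque (4.0 vs 38.1).
D2: worse on torque (22.5 vs 38.1).
D4: worse on torque (24.6 vs 38.1).
D5: worse on torque (37.3 vs 38.1).
D6: worse on torque (4.9 vs 38.1).
D7: worse on torque (20.1 vs 38.1).
D8: worse on mass (1123 vs 647).
D9: worse on torque (17.0 vs 38.1).
D10: worse on torque (22.2 vs 38.1).
No option dominates D3.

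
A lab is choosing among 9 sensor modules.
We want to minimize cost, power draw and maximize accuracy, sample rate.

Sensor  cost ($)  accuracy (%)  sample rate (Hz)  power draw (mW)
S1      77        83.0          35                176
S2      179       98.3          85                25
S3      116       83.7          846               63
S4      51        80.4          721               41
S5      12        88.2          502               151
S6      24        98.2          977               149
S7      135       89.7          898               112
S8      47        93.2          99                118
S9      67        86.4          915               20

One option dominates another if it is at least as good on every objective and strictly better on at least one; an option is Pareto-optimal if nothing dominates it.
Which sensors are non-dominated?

S1: dominated by S5 (cost 12≤77, accuracy 88.2≥83.0, sample rate 502≥35, power draw 151≤176).
S2: not dominated (best accuracy).
S3: dominated by S9 (cost 67≤116, accuracy 86.4≥83.7, sample rate 915≥846, power draw 20≤63).
S4: not dominated.
S5: not dominated (best cost).
S6: not dominated (best sample rate).
S7: not dominated.
S8: not dominated.
S9: not dominated (best power draw).

S2, S4, S5, S6, S7, S8, S9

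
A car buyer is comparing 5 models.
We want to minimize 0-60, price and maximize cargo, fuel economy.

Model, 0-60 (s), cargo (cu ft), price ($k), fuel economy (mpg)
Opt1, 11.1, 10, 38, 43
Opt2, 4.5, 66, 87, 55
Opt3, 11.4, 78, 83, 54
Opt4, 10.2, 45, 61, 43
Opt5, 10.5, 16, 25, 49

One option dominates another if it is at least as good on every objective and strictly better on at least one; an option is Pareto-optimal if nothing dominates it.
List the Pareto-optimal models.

Opt1: dominated by Opt5 (0-60 10.5≤11.1, cargo 16≥10, price 25≤38, fuel economy 49≥43).
Opt2: not dominated (best 0-60).
Opt3: not dominated (best cargo).
Opt4: not dominated.
Opt5: not dominated (best price).

Opt2, Opt3, Opt4, Opt5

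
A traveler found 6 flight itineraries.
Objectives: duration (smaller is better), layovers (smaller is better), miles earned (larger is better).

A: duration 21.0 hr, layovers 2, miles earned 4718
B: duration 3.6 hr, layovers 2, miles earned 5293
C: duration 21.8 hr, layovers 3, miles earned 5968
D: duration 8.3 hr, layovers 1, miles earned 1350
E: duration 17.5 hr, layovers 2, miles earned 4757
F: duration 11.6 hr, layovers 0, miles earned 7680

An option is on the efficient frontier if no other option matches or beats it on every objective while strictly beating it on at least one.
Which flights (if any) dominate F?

none

A: worse on duration (21.0 vs 11.6).
B: worse on layovers (2 vs 0).
C: worse on duration (21.8 vs 11.6).
D: worse on layovers (1 vs 0).
E: worse on duration (17.5 vs 11.6).
No option dominates F.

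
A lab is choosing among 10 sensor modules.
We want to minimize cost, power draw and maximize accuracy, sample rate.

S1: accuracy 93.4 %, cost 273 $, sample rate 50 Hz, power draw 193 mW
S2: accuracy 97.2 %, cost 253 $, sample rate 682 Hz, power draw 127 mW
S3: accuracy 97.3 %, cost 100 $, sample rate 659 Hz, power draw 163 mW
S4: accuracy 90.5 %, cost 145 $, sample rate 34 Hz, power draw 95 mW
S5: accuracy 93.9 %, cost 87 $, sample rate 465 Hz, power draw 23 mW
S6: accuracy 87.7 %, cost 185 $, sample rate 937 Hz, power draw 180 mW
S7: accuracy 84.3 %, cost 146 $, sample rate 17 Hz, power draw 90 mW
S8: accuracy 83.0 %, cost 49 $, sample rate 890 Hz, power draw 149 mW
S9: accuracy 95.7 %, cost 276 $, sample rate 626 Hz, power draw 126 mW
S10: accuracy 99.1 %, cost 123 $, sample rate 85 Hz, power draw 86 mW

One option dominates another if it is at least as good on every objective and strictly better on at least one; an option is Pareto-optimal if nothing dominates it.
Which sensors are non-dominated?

S1: dominated by S2 (accuracy 97.2≥93.4, cost 253≤273, sample rate 682≥50, power draw 127≤193).
S2: not dominated.
S3: not dominated.
S4: dominated by S5 (accuracy 93.9≥90.5, cost 87≤145, sample rate 465≥34, power draw 23≤95).
S5: not dominated (best power draw).
S6: not dominated (best sample rate).
S7: dominated by S5 (accuracy 93.9≥84.3, cost 87≤146, sample rate 465≥17, power draw 23≤90).
S8: not dominated (best cost).
S9: not dominated.
S10: not dominated (best accuracy).

S2, S3, S5, S6, S8, S9, S10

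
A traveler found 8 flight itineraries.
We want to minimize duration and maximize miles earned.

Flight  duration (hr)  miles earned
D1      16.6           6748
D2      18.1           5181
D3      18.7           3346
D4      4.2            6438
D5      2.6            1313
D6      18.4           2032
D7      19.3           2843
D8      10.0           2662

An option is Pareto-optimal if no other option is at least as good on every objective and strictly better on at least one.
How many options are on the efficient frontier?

D1: not dominated (best miles earned).
D2: dominated by D1 (duration 16.6≤18.1, miles earned 6748≥5181).
D3: dominated by D1 (duration 16.6≤18.7, miles earned 6748≥3346).
D4: not dominated.
D5: not dominated (best duration).
D6: dominated by D1 (duration 16.6≤18.4, miles earned 6748≥2032).
D7: dominated by D1 (duration 16.6≤19.3, miles earned 6748≥2843).
D8: dominated by D4 (duration 4.2≤10.0, miles earned 6438≥2662).
Pareto-optimal: D1, D4, D5 → 3.

3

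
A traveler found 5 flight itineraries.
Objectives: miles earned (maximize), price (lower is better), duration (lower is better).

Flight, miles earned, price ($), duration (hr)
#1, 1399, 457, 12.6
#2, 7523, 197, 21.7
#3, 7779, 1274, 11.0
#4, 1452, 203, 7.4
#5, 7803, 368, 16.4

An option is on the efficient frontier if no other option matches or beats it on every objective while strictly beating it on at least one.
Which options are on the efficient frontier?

#1: dominated by #4 (miles earned 1452≥1399, price 203≤457, duration 7.4≤12.6).
#2: not dominated (best price).
#3: not dominated.
#4: not dominated (best duration).
#5: not dominated (best miles earned).

#2, #3, #4, #5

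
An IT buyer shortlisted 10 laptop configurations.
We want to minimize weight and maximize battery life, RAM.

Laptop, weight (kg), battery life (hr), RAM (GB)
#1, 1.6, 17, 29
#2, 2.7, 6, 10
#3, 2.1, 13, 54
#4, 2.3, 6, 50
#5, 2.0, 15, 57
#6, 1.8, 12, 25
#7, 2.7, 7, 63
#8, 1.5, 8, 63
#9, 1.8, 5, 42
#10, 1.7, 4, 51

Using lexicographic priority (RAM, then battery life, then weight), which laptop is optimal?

First maximize RAM: best is 63, kept {#7, #8}.
Then maximize battery life: best is 8, kept {#8}.

#8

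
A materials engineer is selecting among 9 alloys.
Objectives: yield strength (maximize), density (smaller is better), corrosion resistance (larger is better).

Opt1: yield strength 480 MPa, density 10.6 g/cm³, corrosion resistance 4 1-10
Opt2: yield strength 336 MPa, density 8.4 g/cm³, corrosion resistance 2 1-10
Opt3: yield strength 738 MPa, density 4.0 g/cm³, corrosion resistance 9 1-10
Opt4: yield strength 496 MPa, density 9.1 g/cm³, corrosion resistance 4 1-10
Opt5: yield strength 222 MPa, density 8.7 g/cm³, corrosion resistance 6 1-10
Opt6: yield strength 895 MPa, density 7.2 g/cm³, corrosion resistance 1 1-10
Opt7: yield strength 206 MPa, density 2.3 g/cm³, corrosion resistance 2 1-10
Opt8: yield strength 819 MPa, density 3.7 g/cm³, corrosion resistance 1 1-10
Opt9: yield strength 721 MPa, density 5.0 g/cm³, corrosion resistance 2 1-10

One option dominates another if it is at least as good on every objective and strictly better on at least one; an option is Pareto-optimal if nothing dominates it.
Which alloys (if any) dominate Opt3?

Opt1: worse on yield strength (480 vs 738).
Opt2: worse on yield strength (336 vs 738).
Opt4: worse on yield strength (496 vs 738).
Opt5: worse on yield strength (222 vs 738).
Opt6: worse on density (7.2 vs 4.0).
Opt7: worse on yield strength (206 vs 738).
Opt8: worse on corrosion resistance (1 vs 9).
Opt9: worse on yield strength (721 vs 738).
No option dominates Opt3.

none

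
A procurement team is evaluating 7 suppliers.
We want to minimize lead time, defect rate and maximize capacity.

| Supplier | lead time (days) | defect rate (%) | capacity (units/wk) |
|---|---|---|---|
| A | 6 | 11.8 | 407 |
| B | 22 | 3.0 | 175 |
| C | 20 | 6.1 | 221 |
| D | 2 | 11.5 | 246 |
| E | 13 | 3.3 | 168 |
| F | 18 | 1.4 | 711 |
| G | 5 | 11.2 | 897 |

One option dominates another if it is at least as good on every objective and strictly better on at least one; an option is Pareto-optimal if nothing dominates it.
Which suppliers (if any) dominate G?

none

A: worse on lead time (6 vs 5).
B: worse on lead time (22 vs 5).
C: worse on lead time (20 vs 5).
D: worse on defect rate (11.5 vs 11.2).
E: worse on lead time (13 vs 5).
F: worse on lead time (18 vs 5).
No option dominates G.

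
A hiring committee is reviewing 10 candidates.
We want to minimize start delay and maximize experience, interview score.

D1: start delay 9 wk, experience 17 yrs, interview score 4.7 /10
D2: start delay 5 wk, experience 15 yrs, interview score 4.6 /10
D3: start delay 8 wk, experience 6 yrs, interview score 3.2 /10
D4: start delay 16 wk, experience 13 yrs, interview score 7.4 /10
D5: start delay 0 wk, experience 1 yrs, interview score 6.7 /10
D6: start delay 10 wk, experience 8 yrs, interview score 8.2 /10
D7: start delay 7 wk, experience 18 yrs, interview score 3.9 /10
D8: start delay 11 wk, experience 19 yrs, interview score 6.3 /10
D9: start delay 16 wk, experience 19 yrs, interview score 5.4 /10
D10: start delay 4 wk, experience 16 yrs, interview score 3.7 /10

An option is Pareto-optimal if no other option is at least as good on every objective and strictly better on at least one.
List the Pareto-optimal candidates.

D1: not dominated.
D2: not dominated.
D3: dominated by D2 (start delay 5≤8, experience 15≥6, interview score 4.6≥3.2).
D4: not dominated.
D5: not dominated (best start delay).
D6: not dominated (best interview score).
D7: not dominated.
D8: not dominated.
D9: dominated by D8 (start delay 11≤16, experience 19≥19, interview score 6.3≥5.4).
D10: not dominated.

D1, D2, D4, D5, D6, D7, D8, D10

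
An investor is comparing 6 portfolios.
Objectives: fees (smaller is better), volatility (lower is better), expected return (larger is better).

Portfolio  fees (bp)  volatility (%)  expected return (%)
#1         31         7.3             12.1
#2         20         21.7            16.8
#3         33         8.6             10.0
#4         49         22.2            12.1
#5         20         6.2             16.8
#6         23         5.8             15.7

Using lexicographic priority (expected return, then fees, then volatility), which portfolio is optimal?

First maximize expected return: best is 16.8, kept {#2, #5}.
Then minimize fees: best is 20, kept {#2, #5}.
Then minimize volatility: best is 6.2, kept {#5}.

#5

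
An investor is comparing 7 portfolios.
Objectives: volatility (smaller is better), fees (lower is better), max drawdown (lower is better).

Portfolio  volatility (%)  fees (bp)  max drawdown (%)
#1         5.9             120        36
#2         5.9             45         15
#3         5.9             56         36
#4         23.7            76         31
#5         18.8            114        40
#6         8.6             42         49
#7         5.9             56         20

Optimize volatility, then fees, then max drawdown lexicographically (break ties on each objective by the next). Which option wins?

First minimize volatility: best is 5.9, kept {#1, #2, #3, #7}.
Then minimize fees: best is 45, kept {#2}.

#2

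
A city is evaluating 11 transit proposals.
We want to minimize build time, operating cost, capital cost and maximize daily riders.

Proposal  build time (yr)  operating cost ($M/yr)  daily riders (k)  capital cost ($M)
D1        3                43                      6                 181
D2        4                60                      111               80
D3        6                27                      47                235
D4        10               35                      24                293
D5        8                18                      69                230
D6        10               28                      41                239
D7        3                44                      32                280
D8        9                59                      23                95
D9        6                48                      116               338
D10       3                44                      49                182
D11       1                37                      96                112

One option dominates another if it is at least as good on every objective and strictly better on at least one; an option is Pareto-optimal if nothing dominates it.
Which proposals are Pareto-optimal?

D1: dominated by D11 (build time 1≤3, operating cost 37≤43, daily riders 96≥6, capital cost 112≤181).
D2: not dominated (best capital cost).
D3: not dominated.
D4: dominated by D3 (build time 6≤10, operating cost 27≤35, daily riders 47≥24, capital cost 235≤293).
D5: not dominated (best operating cost).
D6: dominated by D3 (build time 6≤10, operating cost 27≤28, daily riders 47≥41, capital cost 235≤239).
D7: dominated by D10 (build time 3≤3, operating cost 44≤44, daily riders 49≥32, capital cost 182≤280).
D8: not dominated.
D9: not dominated (best daily riders).
D10: dominated by D11 (build time 1≤3, operating cost 37≤44, daily riders 96≥49, capital cost 112≤182).
D11: not dominated (best build time).

D2, D3, D5, D8, D9, D11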